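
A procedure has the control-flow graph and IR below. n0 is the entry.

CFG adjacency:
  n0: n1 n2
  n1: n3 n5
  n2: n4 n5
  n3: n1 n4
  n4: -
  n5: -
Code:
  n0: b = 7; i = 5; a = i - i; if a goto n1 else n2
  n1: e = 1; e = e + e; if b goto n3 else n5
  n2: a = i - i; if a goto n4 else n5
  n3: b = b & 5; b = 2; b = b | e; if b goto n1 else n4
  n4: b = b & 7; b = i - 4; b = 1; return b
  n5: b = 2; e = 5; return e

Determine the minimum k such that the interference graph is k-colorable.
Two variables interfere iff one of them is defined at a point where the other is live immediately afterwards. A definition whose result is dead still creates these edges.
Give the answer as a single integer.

Per-block:
  n0: {a,b,i} / ∅
  n1: {e} / {b}
  n2: {a} / {i}
  n3: {b} / {b,e}
  n4: {b} / {b,i}
  n5: {b,e} / ∅

Backward fixpoint:
  live n0: ∅→{b,i}
  live n1: {b,i}→{b,e,i}
  live n2: {b,i}→{b,i}
  live n3: {b,e,i}→{b,i}
  live n4: {b,i}→∅
  live n5: ∅→∅

Interference:
  a — {b,i}
  b — {a,e,i}
  e — {b,i}
  i — {a,b,e}

Chromatic number:
  clique {a,b,i} ⇒ need ≥ 3
  3-colouring: c0={b}  c1={i}  c2={a,e}
  χ = 3

Answer: 3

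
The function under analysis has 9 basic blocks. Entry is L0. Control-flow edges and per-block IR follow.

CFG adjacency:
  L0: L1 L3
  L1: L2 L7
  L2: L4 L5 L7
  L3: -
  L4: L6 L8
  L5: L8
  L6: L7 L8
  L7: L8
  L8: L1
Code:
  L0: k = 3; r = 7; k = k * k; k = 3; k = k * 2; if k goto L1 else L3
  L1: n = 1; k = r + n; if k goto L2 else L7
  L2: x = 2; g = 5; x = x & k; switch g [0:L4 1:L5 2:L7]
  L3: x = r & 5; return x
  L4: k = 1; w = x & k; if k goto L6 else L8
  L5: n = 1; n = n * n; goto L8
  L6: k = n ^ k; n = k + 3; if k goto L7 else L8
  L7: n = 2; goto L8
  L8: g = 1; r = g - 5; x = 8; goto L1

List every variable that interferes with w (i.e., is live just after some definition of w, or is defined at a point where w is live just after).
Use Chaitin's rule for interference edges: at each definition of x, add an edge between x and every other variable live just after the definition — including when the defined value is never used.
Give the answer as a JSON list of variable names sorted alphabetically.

Answer: ["k", "n"]

Analysis:
def/use:
  L0: {k,r} / ∅
  L1: {k,n} / {r}
  L2: {g,x} / {k}
  L3: {x} / {r}
  L4: {k,w} / {x}
  L5: {n} / ∅
  L6: {k,n} / {k,n}
  L7: {n} / ∅
  L8: {g,r,x} / ∅

Live sets:
  L0: in=∅ out={r}
  L1: in={r} out={k,n}
  L2: in={k,n} out={n,x}
  L3: in={r} out=∅
  L4: in={n,x} out={k,n}
  L5: in=∅ out=∅
  L6: in={k,n} out=∅
  L7: in=∅ out=∅
  L8: in=∅ out={r}

Conflict graph:
  g — {k,n,x}
  k — {g,n,r,w,x}
  n — {g,k,r,w,x}
  r — {k,n,x}
  w — {k,n}
  x — {g,k,n,r}

N(w) = ["k", "n"]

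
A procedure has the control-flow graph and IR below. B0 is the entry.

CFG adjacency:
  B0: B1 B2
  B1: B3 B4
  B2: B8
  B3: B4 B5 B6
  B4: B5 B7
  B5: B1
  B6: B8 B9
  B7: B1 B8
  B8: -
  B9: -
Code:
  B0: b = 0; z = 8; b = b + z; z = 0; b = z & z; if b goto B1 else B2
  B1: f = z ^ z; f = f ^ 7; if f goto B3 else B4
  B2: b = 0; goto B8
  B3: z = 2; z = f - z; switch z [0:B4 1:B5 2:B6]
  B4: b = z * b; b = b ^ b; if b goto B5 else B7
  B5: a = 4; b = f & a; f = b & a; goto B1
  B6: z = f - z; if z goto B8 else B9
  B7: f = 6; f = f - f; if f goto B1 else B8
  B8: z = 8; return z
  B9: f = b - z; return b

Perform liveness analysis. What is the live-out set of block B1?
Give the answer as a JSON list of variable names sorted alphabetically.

Block summaries:
  B0 def {b,z} use ∅
  B1 def {f} use {z}
  B2 def {b} use ∅
  B3 def {z} use {f}
  B4 def {b} use {b,z}
  B5 def {a,b,f} use {f}
  B6 def {z} use {f,z}
  B7 def {f} use ∅
  B8 def {z} use ∅
  B9 def {f} use {b,z}

Backward fixpoint:
  B0 li=∅ lo={b,z}
  B1 li={b,z} lo={b,f,z}
  B2 li=∅ lo=∅
  B3 li={b,f} lo={b,f,z}
  B4 li={b,f,z} lo={b,f,z}
  B5 li={f,z} lo={b,z}
  B6 li={b,f,z} lo={b,z}
  B7 li={b,z} lo={b,z}
  B8 li=∅ lo=∅
  B9 li={b,z} lo=∅

live-out(B1) = ["b", "f", "z"]

Answer: ["b", "f", "z"]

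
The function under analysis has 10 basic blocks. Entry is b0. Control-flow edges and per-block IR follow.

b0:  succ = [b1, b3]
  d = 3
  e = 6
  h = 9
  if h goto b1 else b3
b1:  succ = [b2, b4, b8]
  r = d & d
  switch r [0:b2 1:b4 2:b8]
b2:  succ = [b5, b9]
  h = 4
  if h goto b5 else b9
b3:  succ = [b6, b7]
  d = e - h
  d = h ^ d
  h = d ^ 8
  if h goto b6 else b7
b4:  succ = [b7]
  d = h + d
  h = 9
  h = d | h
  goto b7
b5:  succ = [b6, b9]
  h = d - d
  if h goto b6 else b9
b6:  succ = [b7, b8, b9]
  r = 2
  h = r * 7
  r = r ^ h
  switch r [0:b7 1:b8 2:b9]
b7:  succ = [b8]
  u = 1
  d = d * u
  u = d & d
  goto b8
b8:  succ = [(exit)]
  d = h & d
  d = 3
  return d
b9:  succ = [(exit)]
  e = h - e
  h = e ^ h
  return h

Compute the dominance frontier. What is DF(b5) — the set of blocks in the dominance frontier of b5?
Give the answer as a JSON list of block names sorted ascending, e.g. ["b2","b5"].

idom tree: b1←b0 b2←b1 b3←b0 b4←b1 b5←b2 b6←b0 b7←b0 b8←b0 b9←b0
Dom∩ at merges:
  b6: preds {b3,b5}: {b0,b3} ∩ {b0,b1,b2,b5} = {b0}; idom=b0
  b7: preds {b3,b4,b6}: {b0,b3} ∩ {b0,b1,b4} ∩ {b0,b6} = {b0}; idom=b0
  b8: preds {b1,b6,b7}: {b0,b1} ∩ {b0,b6} ∩ {b0,b7} = {b0}; idom=b0
  b9: preds {b2,b5,b6}: {b0,b1,b2} ∩ {b0,b1,b2,b5} ∩ {b0,b6} = {b0}; idom=b0

Frontier:
  join b6 pred b3: b3 stop@b0
  join b6 pred b5: b5→b2→b1 stop@b0
  join b7 pred b3: b3 stop@b0
  join b7 pred b4: b4→b1 stop@b0
  join b7 pred b6: b6 stop@b0
  join b8 pred b1: b1 stop@b0
  join b8 pred b6: b6 stop@b0
  join b8 pred b7: b7 stop@b0
  join b9 pred b2: b2→b1 stop@b0
  join b9 pred b5: b5→b2→b1 stop@b0
  join b9 pred b6: b6 stop@b0
  b0 → ∅
  b1 → {b6,b7,b8,b9}
  b2 → {b6,b9}
  b3 → {b6,b7}
  b4 → {b7}
  b5 → {b6,b9}
  b6 → {b7,b8,b9}
  b7 → {b8}
  b8 → ∅
  b9 → ∅

DF(b5) = ["b6", "b9"]

Answer: ["b6", "b9"]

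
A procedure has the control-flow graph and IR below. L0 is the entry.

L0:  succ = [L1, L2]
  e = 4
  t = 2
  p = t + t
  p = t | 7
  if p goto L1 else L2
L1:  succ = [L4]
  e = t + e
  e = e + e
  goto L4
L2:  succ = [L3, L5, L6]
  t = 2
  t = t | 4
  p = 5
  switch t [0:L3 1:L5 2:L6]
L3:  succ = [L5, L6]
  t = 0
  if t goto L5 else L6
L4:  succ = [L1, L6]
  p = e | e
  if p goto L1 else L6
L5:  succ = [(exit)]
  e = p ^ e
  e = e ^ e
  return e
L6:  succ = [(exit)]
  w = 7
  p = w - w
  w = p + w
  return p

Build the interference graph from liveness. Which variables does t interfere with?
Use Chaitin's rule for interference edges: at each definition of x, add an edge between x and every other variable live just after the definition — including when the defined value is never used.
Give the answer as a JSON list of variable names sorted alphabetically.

Answer: ["e", "p"]

Analysis:
def/use:
  L0 def {e,p,t} use ∅
  L1 def {e} use {e,t}
  L2 def {p,t} use ∅
  L3 def {t} use ∅
  L4 def {p} use {e}
  L5 def {e} use {e,p}
  L6 def {p,w} use ∅

Liveness:
  live L0: ∅→{e,t}
  live L1: {e,t}→{e,t}
  live L2: {e}→{e,p}
  live L3: {e,p}→{e,p}
  live L4: {e,t}→{e,t}
  live L5: {e,p}→∅
  live L6: ∅→∅

Interfere edges:
  e — {p,t}
  p — {e,t,w}
  t — {e,p}
  w — {p}

N(t) = ["e", "p"]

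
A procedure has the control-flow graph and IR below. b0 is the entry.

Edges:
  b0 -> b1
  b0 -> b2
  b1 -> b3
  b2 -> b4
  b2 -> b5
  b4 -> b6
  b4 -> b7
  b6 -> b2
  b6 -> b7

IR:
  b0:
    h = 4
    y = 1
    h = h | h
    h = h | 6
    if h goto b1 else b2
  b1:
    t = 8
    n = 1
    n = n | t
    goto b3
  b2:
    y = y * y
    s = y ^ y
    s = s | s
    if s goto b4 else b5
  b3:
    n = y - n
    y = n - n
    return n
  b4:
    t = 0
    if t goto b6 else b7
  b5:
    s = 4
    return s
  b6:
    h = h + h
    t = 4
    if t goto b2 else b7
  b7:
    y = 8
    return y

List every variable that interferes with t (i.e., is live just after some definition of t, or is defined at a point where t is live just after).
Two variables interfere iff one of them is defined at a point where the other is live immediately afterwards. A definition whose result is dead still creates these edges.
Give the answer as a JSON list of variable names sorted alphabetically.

Answer: ["h", "n", "y"]

Working:
def/use:
  b0: def={h,y} ue=∅
  b1: def={n,t} ue=∅
  b2: def={s,y} ue={y}
  b3: def={n,y} ue={n,y}
  b4: def={t} ue=∅
  b5: def={s} ue=∅
  b6: def={h,t} ue={h}
  b7: def={y} ue=∅

Liveness:
  b0: in=∅ out={h,y}
  b1: in={y} out={n,y}
  b2: in={h,y} out={h,y}
  b3: in={n,y} out=∅
  b4: in={h,y} out={h,y}
  b5: in=∅ out=∅
  b6: in={h,y} out={h,y}
  b7: in=∅ out=∅

Conflict graph:
  h — {s,t,y}
  n — {t,y}
  s — {h,y}
  t — {h,n,y}
  y — {h,n,s,t}

N(t) = ["h", "n", "y"]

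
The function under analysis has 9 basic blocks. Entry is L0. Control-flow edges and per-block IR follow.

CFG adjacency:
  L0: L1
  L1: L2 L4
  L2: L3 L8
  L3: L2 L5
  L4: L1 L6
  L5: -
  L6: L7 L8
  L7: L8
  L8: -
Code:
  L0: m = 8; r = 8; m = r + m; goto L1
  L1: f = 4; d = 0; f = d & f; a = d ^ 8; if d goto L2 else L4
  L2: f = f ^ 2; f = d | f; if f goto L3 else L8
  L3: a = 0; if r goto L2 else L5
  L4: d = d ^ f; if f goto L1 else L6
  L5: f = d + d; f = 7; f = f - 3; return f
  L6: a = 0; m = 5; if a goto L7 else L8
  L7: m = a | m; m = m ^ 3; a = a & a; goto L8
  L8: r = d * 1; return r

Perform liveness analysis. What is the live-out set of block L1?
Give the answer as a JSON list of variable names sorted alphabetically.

Answer: ["d", "f", "r"]

Working:
Per-block:
  L0: {m,r} / ∅
  L1: {a,d,f} / ∅
  L2: {f} / {d,f}
  L3: {a} / {r}
  L4: {d} / {d,f}
  L5: {f} / {d}
  L6: {a,m} / ∅
  L7: {a,m} / {a,m}
  L8: {r} / {d}

Liveness:
  live L0: ∅→{r}
  live L1: {r}→{d,f,r}
  live L2: {d,f,r}→{d,f,r}
  live L3: {d,f,r}→{d,f,r}
  live L4: {d,f,r}→{d,r}
  live L5: {d}→∅
  live L6: {d}→{a,d,m}
  live L7: {a,d,m}→{d}
  live L8: {d}→∅

live-out(L1) = ["d", "f", "r"]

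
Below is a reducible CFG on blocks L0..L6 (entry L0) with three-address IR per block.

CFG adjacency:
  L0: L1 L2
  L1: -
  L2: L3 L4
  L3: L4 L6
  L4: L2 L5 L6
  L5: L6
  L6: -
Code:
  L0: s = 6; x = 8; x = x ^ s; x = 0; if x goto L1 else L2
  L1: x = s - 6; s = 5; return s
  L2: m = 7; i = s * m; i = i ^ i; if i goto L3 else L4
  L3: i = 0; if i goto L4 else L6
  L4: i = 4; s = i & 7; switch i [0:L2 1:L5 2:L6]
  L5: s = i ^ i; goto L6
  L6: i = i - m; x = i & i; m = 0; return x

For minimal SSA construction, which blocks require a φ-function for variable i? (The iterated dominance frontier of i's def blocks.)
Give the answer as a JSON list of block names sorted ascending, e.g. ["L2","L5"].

idom tree: L1←L0 L2←L0 L3←L2 L4←L2 L5←L4 L6←L2
Join-block Dom:
  L2: preds {L0,L4}: {L0} ∩ {L0,L2,L4} = {L0}; idom=L0
  L4: preds {L2,L3}: {L0,L2} ∩ {L0,L2,L3} = {L0,L2}; idom=L2
  L6: preds {L3,L4,L5}: {L0,L2,L3} ∩ {L0,L2,L4} ∩ {L0,L2,L4,L5} = {L0,L2}; idom=L2

DF walk-up:
  L2←L0: walk · to L0
  L2←L4: walk L4→L2 to L0
  L4←L2: walk · to L2
  L4←L3: walk L3 to L2
  L6←L3: walk L3 to L2
  L6←L4: walk L4 to L2
  L6←L5: walk L5→L4 to L2
  L0: DF=∅
  L1: DF=∅
  L2: DF={L2}
  L3: DF={L4,L6}
  L4: DF={L2,L6}
  L5: DF={L6}
  L6: DF=∅

φ for i: defs {L2,L3,L4,L6}
  DF⁺ = {L2,L4,L6}

Answer: ["L2", "L4", "L6"]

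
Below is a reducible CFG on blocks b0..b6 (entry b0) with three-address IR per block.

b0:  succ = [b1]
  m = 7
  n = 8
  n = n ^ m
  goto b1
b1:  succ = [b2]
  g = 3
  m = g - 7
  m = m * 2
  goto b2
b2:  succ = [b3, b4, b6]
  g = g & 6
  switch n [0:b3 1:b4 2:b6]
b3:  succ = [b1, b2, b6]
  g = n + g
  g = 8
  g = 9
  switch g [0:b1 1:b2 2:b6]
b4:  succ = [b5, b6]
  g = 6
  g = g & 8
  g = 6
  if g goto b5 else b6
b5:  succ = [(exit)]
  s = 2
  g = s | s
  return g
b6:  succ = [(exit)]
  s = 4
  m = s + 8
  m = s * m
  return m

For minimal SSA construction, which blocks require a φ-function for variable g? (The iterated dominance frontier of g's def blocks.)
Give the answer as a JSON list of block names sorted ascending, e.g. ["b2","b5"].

idom tree: b1←b0 b2←b1 b3←b2 b4←b2 b5←b4 b6←b2
Join-block Dom:
  b1: preds {b0,b3}: {b0} ∩ {b0,b1,b2,b3} = {b0}; idom=b0
  b2: preds {b1,b3}: {b0,b1} ∩ {b0,b1,b2,b3} = {b0,b1}; idom=b1
  b6: preds {b2,b3,b4}: {b0,b1,b2} ∩ {b0,b1,b2,b3} ∩ {b0,b1,b2,b4} = {b0,b1,b2}; idom=b2

Frontier:
  b1←b0: walk · to b0
  b1←b3: walk b3→b2→b1 to b0
  b2←b1: walk · to b1
  b2←b3: walk b3→b2 to b1
  b6←b2: walk · to b2
  b6←b3: walk b3 to b2
  b6←b4: walk b4 to b2
  b0 → ∅
  b1 → {b1}
  b2 → {b1,b2}
  b3 → {b1,b2,b6}
  b4 → {b6}
  b5 → ∅
  b6 → ∅

φ for g: defs {b1,b2,b3,b4,b5}
  DF⁺ = {b1,b2,b6}

Answer: ["b1", "b2", "b6"]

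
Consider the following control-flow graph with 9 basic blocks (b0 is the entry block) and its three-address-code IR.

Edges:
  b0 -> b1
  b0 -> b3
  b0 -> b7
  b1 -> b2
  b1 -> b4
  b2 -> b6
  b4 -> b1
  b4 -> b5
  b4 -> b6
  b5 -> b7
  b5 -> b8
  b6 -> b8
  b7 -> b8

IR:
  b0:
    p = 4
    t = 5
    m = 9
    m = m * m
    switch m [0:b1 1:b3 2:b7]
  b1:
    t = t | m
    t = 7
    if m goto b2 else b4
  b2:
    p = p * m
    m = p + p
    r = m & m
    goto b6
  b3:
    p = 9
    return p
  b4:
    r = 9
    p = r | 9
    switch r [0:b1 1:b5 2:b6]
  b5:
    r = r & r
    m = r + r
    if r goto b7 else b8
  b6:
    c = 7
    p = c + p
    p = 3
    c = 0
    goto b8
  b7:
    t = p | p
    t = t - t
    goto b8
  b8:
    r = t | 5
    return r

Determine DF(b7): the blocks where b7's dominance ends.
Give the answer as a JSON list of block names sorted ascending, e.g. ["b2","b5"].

Answer: ["b8"]

Working:
idom tree: b1←b0 b2←b1 b3←b0 b4←b1 b5←b4 b6←b1 b7←b0 b8←b0
Dom at joins:
  b1: preds {b0,b4}: {b0} ∩ {b0,b1,b4} = {b0}; idom=b0
  b6: preds {b2,b4}: {b0,b1,b2} ∩ {b0,b1,b4} = {b0,b1}; idom=b1
  b7: preds {b0,b5}: {b0} ∩ {b0,b1,b4,b5} = {b0}; idom=b0
  b8: preds {b5,b6,b7}: {b0,b1,b4,b5} ∩ {b0,b1,b6} ∩ {b0,b7} = {b0}; idom=b0

Frontier:
  join b1 pred b0: · stop@b0
  join b1 pred b4: b4→b1 stop@b0
  join b6 pred b2: b2 stop@b1
  join b6 pred b4: b4 stop@b1
  join b7 pred b0: · stop@b0
  join b7 pred b5: b5→b4→b1 stop@b0
  join b8 pred b5: b5→b4→b1 stop@b0
  join b8 pred b6: b6→b1 stop@b0
  join b8 pred b7: b7 stop@b0
  DF(b0)=∅
  DF(b1)={b1,b7,b8}
  DF(b2)={b6}
  DF(b3)=∅
  DF(b4)={b1,b6,b7,b8}
  DF(b5)={b7,b8}
  DF(b6)={b8}
  DF(b7)={b8}
  DF(b8)=∅

DF(b7) = ["b8"]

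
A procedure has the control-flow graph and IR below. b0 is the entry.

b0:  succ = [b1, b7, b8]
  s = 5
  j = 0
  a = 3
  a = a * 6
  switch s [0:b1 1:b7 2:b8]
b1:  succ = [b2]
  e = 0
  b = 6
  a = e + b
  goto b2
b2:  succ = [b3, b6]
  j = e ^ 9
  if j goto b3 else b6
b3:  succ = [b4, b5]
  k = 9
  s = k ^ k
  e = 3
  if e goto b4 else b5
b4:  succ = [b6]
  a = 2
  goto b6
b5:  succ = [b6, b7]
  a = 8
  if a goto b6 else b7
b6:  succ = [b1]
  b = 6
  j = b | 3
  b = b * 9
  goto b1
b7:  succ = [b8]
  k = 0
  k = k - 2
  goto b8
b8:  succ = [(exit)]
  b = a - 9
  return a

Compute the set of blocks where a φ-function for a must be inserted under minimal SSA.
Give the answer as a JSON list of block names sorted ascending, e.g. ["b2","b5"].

Answer: ["b1", "b6", "b7", "b8"]

Derivation:
idom tree: b1←b0 b2←b1 b3←b2 b4←b3 b5←b3 b6←b2 b7←b0 b8←b0
Join-block Dom:
  b1: preds {b0,b6}: {b0} ∩ {b0,b1,b2,b6} = {b0}; idom=b0
  b6: preds {b2,b4,b5}: {b0,b1,b2} ∩ {b0,b1,b2,b3,b4} ∩ {b0,b1,b2,b3,b5} = {b0,b1,b2}; idom=b2
  b7: preds {b0,b5}: {b0} ∩ {b0,b1,b2,b3,b5} = {b0}; idom=b0
  b8: preds {b0,b7}: {b0} ∩ {b0,b7} = {b0}; idom=b0

Frontier:
  join b1 pred b0: · stop@b0
  join b1 pred b6: b6→b2→b1 stop@b0
  join b6 pred b2: · stop@b2
  join b6 pred b4: b4→b3 stop@b2
  join b6 pred b5: b5→b3 stop@b2
  join b7 pred b0: · stop@b0
  join b7 pred b5: b5→b3→b2→b1 stop@b0
  join b8 pred b0: · stop@b0
  join b8 pred b7: b7 stop@b0
  b0: DF=∅
  b1: DF={b1,b7}
  b2: DF={b1,b7}
  b3: DF={b6,b7}
  b4: DF={b6}
  b5: DF={b6,b7}
  b6: DF={b1}
  b7: DF={b8}
  b8: DF=∅

φ for a: defs {b0,b1,b4,b5}
  DF⁺ = {b1,b6,b7,b8}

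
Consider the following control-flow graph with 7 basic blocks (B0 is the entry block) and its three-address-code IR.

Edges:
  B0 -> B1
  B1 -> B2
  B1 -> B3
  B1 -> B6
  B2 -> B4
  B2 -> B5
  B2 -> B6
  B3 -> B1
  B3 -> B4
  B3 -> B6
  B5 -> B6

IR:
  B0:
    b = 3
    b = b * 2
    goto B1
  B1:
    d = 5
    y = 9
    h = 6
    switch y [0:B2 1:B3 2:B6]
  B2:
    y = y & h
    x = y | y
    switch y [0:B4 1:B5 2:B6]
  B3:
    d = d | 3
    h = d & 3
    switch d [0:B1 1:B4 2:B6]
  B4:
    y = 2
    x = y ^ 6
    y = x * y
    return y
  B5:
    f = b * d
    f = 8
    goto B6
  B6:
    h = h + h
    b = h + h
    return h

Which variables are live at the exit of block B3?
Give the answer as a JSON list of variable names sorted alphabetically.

Per-block:
  B0: def={b} ue=∅
  B1: def={d,h,y} ue=∅
  B2: def={x,y} ue={h,y}
  B3: def={d,h} ue={d}
  B4: def={x,y} ue=∅
  B5: def={f} ue={b,d}
  B6: def={b,h} ue={h}

Liveness:
  B0: in=∅ out={b}
  B1: in={b} out={b,d,h,y}
  B2: in={b,d,h,y} out={b,d,h}
  B3: in={b,d} out={b,h}
  B4: in=∅ out=∅
  B5: in={b,d,h} out={h}
  B6: in={h} out=∅

live-out(B3) = ["b", "h"]

Answer: ["b", "h"]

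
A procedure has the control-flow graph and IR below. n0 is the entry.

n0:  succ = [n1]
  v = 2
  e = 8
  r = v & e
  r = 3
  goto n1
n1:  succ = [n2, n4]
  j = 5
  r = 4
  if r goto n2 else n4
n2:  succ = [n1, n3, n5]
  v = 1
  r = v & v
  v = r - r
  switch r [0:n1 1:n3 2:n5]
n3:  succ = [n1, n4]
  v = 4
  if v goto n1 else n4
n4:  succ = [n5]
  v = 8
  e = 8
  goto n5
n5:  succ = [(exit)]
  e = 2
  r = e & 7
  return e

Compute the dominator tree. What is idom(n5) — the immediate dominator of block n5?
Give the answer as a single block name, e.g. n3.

Answer: n1

Analysis:
idom tree: n1←n0 n2←n1 n3←n2 n4←n1 n5←n1
Dom∩ at merges:
  n1: preds {n0,n2,n3}: {n0} ∩ {n0,n1,n2} ∩ {n0,n1,n2,n3} = {n0}; idom=n0
  n4: preds {n1,n3}: {n0,n1} ∩ {n0,n1,n2,n3} = {n0,n1}; idom=n1
  n5: preds {n2,n4}: {n0,n1,n2} ∩ {n0,n1,n4} = {n0,n1}; idom=n1

idom(n5) = n1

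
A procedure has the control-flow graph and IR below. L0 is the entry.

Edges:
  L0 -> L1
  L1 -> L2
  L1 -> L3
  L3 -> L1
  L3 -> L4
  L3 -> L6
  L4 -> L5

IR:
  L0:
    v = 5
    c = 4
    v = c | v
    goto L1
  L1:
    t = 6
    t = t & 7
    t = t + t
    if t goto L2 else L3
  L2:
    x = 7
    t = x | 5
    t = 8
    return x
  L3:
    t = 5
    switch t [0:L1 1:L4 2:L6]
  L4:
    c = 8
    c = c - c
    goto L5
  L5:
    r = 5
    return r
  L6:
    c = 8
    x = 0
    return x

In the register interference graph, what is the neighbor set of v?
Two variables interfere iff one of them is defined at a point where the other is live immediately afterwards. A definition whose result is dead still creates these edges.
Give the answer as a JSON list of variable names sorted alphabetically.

def/use:
  L0: def={c,v} ue=∅
  L1: def={t} ue=∅
  L2: def={t,x} ue=∅
  L3: def={t} ue=∅
  L4: def={c} ue=∅
  L5: def={r} ue=∅
  L6: def={c,x} ue=∅

Liveness:
  live L0: ∅→∅
  live L1: ∅→∅
  live L2: ∅→∅
  live L3: ∅→∅
  live L4: ∅→∅
  live L5: ∅→∅
  live L6: ∅→∅

Interfere edges:
  c: {v}
  r: ∅
  t: {x}
  v: {c}
  x: {t}

N(v) = ["c"]

Answer: ["c"]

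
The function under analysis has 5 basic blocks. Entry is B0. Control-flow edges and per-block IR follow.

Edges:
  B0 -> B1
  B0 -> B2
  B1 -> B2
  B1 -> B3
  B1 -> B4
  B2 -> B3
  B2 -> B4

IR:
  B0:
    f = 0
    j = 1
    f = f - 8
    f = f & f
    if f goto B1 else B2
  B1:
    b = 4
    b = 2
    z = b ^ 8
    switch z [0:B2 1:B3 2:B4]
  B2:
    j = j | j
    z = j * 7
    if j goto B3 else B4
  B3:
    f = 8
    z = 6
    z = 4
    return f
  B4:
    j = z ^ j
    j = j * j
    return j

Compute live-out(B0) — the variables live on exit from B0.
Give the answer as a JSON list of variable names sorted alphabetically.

Answer: ["j"]

Working:
Block summaries:
  B0 def {f,j} use ∅
  B1 def {b,z} use ∅
  B2 def {j,z} use {j}
  B3 def {f,z} use ∅
  B4 def {j} use {j,z}

Liveness:
  live B0: ∅→{j}
  live B1: {j}→{j,z}
  live B2: {j}→{j,z}
  live B3: ∅→∅
  live B4: {j,z}→∅

live-out(B0) = ["j"]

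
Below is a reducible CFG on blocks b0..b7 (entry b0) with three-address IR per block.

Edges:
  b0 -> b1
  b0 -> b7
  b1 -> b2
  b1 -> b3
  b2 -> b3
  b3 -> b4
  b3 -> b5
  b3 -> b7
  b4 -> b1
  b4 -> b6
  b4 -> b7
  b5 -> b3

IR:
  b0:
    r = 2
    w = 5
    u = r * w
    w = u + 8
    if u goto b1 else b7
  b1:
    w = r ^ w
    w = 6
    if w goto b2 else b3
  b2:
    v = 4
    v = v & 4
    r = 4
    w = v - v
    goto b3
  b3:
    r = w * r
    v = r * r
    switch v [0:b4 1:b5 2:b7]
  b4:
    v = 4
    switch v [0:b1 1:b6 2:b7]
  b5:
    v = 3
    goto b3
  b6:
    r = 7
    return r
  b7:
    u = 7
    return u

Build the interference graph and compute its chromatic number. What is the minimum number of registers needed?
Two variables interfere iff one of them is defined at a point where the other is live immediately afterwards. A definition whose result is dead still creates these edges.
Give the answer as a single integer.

Answer: 3

Derivation:
Block summaries:
  b0 def {r,u,w} use ∅
  b1 def {w} use {r,w}
  b2 def {r,v,w} use ∅
  b3 def {r,v} use {r,w}
  b4 def {v} use ∅
  b5 def {v} use ∅
  b6 def {r} use ∅
  b7 def {u} use ∅

Liveness:
  b0 li=∅ lo={r,w}
  b1 li={r,w} lo={r,w}
  b2 li=∅ lo={r,w}
  b3 li={r,w} lo={r,w}
  b4 li={r,w} lo={r,w}
  b5 li={r,w} lo={r,w}
  b6 li=∅ lo=∅
  b7 li=∅ lo=∅

Interfere edges:
  r: {u,v,w}
  u: {r,w}
  v: {r,w}
  w: {r,u,v}

Chromatic number:
  {r,u,w} pairwise interfere (3-clique) ⇒ χ ≥ 3
  assign r→R0 u→R2 v→R2 w→R1 — no edge inside a register ⇒ χ ≤ 3
  χ = 3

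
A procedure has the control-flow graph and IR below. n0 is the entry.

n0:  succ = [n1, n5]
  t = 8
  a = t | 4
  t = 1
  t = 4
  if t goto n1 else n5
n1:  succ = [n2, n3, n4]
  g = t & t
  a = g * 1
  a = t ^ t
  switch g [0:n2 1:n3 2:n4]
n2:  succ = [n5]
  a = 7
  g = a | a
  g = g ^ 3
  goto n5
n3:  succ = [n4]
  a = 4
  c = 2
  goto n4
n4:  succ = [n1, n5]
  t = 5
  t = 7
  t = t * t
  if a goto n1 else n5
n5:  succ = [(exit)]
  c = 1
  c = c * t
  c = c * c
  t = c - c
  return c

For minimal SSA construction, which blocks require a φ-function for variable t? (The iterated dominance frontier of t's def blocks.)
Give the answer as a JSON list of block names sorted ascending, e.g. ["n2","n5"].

idom tree: n1←n0 n2←n1 n3←n1 n4←n1 n5←n0
Dom at joins:
  n1: preds {n0,n4}: {n0} ∩ {n0,n1,n4} = {n0}; idom=n0
  n4: preds {n1,n3}: {n0,n1} ∩ {n0,n1,n3} = {n0,n1}; idom=n1
  n5: preds {n0,n2,n4}: {n0} ∩ {n0,n1,n2} ∩ {n0,n1,n4} = {n0}; idom=n0

Frontier:
  n1←n0: walk · to n0
  n1←n4: walk n4→n1 to n0
  n4←n1: walk · to n1
  n4←n3: walk n3 to n1
  n5←n0: walk · to n0
  n5←n2: walk n2→n1 to n0
  n5←n4: walk n4→n1 to n0
  n0 → ∅
  n1 → {n1,n5}
  n2 → {n5}
  n3 → {n4}
  n4 → {n1,n5}
  n5 → ∅

φ for t: defs {n0,n4,n5}
  DF⁺ = {n1,n5}

Answer: ["n1", "n5"]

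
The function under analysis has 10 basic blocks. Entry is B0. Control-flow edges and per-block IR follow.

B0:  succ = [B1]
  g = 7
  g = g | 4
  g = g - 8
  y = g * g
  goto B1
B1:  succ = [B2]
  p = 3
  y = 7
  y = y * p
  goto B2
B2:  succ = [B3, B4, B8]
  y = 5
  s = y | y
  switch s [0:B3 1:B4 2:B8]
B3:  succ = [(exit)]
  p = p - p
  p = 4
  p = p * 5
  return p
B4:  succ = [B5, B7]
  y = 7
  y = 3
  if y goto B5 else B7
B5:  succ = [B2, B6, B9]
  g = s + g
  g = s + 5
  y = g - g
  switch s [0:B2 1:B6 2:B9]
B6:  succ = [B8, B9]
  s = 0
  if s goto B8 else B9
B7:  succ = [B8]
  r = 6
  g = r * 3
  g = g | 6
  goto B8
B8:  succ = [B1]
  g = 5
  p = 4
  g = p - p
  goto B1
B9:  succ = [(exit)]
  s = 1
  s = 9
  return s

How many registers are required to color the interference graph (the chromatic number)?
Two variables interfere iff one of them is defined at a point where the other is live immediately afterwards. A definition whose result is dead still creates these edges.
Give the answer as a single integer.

Per-block:
  B0 def {g,y} use ∅
  B1 def {p,y} use ∅
  B2 def {s,y} use ∅
  B3 def {p} use {p}
  B4 def {y} use ∅
  B5 def {g,y} use {g,s}
  B6 def {s} use ∅
  B7 def {g,r} use ∅
  B8 def {g,p} use ∅
  B9 def {s} use ∅

Backward fixpoint:
  B0 li=∅ lo={g}
  B1 li={g} lo={g,p}
  B2 li={g,p} lo={g,p,s}
  B3 li={p} lo=∅
  B4 li={g,p,s} lo={g,p,s}
  B5 li={g,p,s} lo={g,p}
  B6 li=∅ lo=∅
  B7 li=∅ lo=∅
  B8 li=∅ lo={g}
  B9 li=∅ lo=∅

Conflict graph:
  g: {p,s,y}
  p: {g,s,y}
  r: ∅
  s: {g,p,y}
  y: {g,p,s}

Chromatic number:
  lower bound: {g,p,s,y} mutually conflict ⇒ χ ≥ 4
  assign g→c0 p→c1 r→c0 s→c2 y→c3 — no edge inside a register ⇒ χ ≤ 4
  χ = 4

Answer: 4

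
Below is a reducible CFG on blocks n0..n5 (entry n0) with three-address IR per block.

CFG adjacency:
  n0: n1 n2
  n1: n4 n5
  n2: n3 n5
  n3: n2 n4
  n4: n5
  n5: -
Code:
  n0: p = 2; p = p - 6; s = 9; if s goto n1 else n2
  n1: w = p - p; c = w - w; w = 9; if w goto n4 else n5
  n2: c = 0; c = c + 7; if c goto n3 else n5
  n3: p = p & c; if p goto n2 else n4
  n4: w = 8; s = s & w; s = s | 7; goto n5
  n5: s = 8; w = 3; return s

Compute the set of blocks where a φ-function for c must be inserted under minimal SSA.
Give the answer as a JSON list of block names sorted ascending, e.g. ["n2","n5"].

Answer: ["n2", "n4", "n5"]

Analysis:
idom tree: n1←n0 n2←n0 n3←n2 n4←n0 n5←n0
Dom∩ at merges:
  n2: preds {n0,n3}: {n0} ∩ {n0,n2,n3} = {n0}; idom=n0
  n4: preds {n1,n3}: {n0,n1} ∩ {n0,n2,n3} = {n0}; idom=n0
  n5: preds {n1,n2,n4}: {n0,n1} ∩ {n0,n2} ∩ {n0,n4} = {n0}; idom=n0

Frontier:
  n2←n0: walk · to n0
  n2←n3: walk n3→n2 to n0
  n4←n1: walk n1 to n0
  n4←n3: walk n3→n2 to n0
  n5←n1: walk n1 to n0
  n5←n2: walk n2 to n0
  n5←n4: walk n4 to n0
  n0 → ∅
  n1 → {n4,n5}
  n2 → {n2,n4,n5}
  n3 → {n2,n4}
  n4 → {n5}
  n5 → ∅

φ for c: defs {n1,n2}
  DF⁺ = {n2,n4,n5}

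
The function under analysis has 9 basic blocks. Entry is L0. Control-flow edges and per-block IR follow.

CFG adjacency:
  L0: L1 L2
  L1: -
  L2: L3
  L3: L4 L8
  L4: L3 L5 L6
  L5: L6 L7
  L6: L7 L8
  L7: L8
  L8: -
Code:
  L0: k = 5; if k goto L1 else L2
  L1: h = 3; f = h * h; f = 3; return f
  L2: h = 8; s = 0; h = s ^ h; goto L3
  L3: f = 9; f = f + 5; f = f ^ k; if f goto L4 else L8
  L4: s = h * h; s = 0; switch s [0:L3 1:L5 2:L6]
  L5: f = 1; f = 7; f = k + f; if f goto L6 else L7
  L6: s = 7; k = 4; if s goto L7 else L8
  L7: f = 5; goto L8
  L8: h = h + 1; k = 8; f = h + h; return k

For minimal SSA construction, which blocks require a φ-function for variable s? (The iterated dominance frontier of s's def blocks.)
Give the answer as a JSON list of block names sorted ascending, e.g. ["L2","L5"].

idom tree: L1←L0 L2←L0 L3←L2 L4←L3 L5←L4 L6←L4 L7←L4 L8←L3
Dom∩ at merges:
  L3: preds {L2,L4}: {L0,L2} ∩ {L0,L2,L3,L4} = {L0,L2}; idom=L2
  L6: preds {L4,L5}: {L0,L2,L3,L4} ∩ {L0,L2,L3,L4,L5} = {L0,L2,L3,L4}; idom=L4
  L7: preds {L5,L6}: {L0,L2,L3,L4,L5} ∩ {L0,L2,L3,L4,L6} = {L0,L2,L3,L4}; idom=L4
  L8: preds {L3,L6,L7}: {L0,L2,L3} ∩ {L0,L2,L3,L4,L6} ∩ {L0,L2,L3,L4,L7} = {L0,L2,L3}; idom=L3

Frontier:
  join L3 pred L2: · stop@L2
  join L3 pred L4: L4→L3 stop@L2
  join L6 pred L4: · stop@L4
  join L6 pred L5: L5 stop@L4
  join L7 pred L5: L5 stop@L4
  join L7 pred L6: L6 stop@L4
  join L8 pred L3: · stop@L3
  join L8 pred L6: L6→L4 stop@L3
  join L8 pred L7: L7→L4 stop@L3
  L0: DF=∅
  L1: DF=∅
  L2: DF=∅
  L3: DF={L3}
  L4: DF={L3,L8}
  L5: DF={L6,L7}
  L6: DF={L7,L8}
  L7: DF={L8}
  L8: DF=∅

φ for s: defs {L2,L4,L6}
  DF⁺ = {L3,L7,L8}

Answer: ["L3", "L7", "L8"]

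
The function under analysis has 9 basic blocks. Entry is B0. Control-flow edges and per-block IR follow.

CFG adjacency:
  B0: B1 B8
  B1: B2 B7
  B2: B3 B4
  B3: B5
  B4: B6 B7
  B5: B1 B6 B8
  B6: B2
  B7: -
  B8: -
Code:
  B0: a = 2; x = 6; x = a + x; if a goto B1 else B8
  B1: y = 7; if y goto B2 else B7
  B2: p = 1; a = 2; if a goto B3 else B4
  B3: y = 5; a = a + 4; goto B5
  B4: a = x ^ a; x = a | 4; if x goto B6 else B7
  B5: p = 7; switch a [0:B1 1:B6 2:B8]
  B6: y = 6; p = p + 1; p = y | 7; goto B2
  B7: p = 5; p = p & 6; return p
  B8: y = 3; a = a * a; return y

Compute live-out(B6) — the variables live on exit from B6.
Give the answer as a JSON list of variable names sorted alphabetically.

Block summaries:
  B0: {a,x} / ∅
  B1: {y} / ∅
  B2: {a,p} / ∅
  B3: {a,y} / {a}
  B4: {a,x} / {a,x}
  B5: {p} / {a}
  B6: {p,y} / {p}
  B7: {p} / ∅
  B8: {a,y} / {a}

Backward fixpoint:
  B0 li=∅ lo={a,x}
  B1 li={x} lo={x}
  B2 li={x} lo={a,p,x}
  B3 li={a,x} lo={a,x}
  B4 li={a,p,x} lo={p,x}
  B5 li={a,x} lo={a,p,x}
  B6 li={p,x} lo={x}
  B7 li=∅ lo=∅
  B8 li={a} lo=∅

live-out(B6) = ["x"]

Answer: ["x"]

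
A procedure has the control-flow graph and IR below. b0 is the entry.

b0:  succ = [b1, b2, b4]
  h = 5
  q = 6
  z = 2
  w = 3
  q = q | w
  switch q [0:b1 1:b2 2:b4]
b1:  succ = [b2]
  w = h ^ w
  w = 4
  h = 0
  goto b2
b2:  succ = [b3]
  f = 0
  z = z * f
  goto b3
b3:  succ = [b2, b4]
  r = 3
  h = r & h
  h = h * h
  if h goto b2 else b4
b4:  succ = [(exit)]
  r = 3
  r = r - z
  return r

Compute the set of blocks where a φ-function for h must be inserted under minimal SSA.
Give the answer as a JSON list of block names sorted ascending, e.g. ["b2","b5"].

idom tree: b1←b0 b2←b0 b3←b2 b4←b0
Dom at joins:
  b2: preds {b0,b1,b3}: {b0} ∩ {b0,b1} ∩ {b0,b2,b3} = {b0}; idom=b0
  b4: preds {b0,b3}: {b0} ∩ {b0,b2,b3} = {b0}; idom=b0

Frontier:
  b2←b0: walk · to b0
  b2←b1: walk b1 to b0
  b2←b3: walk b3→b2 to b0
  b4←b0: walk · to b0
  b4←b3: walk b3→b2 to b0
  DF(b0)=∅
  DF(b1)={b2}
  DF(b2)={b2,b4}
  DF(b3)={b2,b4}
  DF(b4)=∅

φ for h: defs {b0,b1,b3}
  DF⁺ = {b2,b4}

Answer: ["b2", "b4"]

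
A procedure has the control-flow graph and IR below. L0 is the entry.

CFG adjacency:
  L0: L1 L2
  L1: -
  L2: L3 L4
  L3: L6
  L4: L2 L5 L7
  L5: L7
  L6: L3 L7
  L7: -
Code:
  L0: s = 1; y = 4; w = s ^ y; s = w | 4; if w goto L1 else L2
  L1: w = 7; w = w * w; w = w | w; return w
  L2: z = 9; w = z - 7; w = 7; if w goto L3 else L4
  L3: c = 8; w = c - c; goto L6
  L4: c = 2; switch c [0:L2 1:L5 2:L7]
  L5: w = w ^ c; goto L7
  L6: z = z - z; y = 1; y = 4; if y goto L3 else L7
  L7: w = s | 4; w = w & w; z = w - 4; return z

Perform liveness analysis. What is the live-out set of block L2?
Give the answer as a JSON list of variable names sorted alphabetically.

Answer: ["s", "w", "z"]

Working:
Per-block:
  L0: {s,w,y} / ∅
  L1: {w} / ∅
  L2: {w,z} / ∅
  L3: {c,w} / ∅
  L4: {c} / ∅
  L5: {w} / {c,w}
  L6: {y,z} / {z}
  L7: {w,z} / {s}

Backward fixpoint:
  L0: in=∅ out={s}
  L1: in=∅ out=∅
  L2: in={s} out={s,w,z}
  L3: in={s,z} out={s,z}
  L4: in={s,w} out={c,s,w}
  L5: in={c,s,w} out={s}
  L6: in={s,z} out={s,z}
  L7: in={s} out=∅

live-out(L2) = ["s", "w", "z"]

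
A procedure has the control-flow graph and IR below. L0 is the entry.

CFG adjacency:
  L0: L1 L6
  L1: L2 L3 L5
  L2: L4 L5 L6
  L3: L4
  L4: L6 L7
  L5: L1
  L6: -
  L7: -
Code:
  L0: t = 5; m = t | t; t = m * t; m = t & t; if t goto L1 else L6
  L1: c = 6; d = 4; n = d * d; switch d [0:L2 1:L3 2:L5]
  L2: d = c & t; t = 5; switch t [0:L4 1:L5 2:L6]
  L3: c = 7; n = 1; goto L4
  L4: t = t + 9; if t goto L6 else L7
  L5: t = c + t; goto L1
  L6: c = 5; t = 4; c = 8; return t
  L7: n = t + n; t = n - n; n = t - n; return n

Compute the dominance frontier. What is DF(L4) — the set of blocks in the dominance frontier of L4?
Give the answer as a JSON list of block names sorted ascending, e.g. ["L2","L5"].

Answer: ["L6"]

Analysis:
idom tree: L1←L0 L2←L1 L3←L1 L4←L1 L5←L1 L6←L0 L7←L4
Join-block Dom:
  L1: preds {L0,L5}: {L0} ∩ {L0,L1,L5} = {L0}; idom=L0
  L4: preds {L2,L3}: {L0,L1,L2} ∩ {L0,L1,L3} = {L0,L1}; idom=L1
  L5: preds {L1,L2}: {L0,L1} ∩ {L0,L1,L2} = {L0,L1}; idom=L1
  L6: preds {L0,L2,L4}: {L0} ∩ {L0,L1,L2} ∩ {L0,L1,L4} = {L0}; idom=L0

DF walk-up:
  join L1 pred L0: · stop@L0
  join L1 pred L5: L5→L1 stop@L0
  join L4 pred L2: L2 stop@L1
  join L4 pred L3: L3 stop@L1
  join L5 pred L1: · stop@L1
  join L5 pred L2: L2 stop@L1
  join L6 pred L0: · stop@L0
  join L6 pred L2: L2→L1 stop@L0
  join L6 pred L4: L4→L1 stop@L0
  L0: DF=∅
  L1: DF={L1,L6}
  L2: DF={L4,L5,L6}
  L3: DF={L4}
  L4: DF={L6}
  L5: DF={L1}
  L6: DF=∅
  L7: DF=∅

DF(L4) = ["L6"]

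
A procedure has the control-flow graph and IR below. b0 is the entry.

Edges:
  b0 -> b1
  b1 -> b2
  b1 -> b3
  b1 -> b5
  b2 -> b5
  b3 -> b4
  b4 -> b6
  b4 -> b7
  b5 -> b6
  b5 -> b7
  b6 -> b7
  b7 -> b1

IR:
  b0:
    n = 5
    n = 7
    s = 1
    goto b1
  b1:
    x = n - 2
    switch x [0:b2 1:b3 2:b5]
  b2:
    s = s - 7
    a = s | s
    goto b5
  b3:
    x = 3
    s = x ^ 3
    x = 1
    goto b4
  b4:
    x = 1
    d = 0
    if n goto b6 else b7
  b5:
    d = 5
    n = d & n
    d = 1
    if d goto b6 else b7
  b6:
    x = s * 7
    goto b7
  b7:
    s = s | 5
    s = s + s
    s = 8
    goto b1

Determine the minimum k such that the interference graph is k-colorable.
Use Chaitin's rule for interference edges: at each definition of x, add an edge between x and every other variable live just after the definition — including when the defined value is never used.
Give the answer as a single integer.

Block summaries:
  b0: {n,s} / ∅
  b1: {x} / {n}
  b2: {a,s} / {s}
  b3: {s,x} / ∅
  b4: {d,x} / {n}
  b5: {d,n} / {n}
  b6: {x} / {s}
  b7: {s} / {s}

Liveness:
  b0 li=∅ lo={n,s}
  b1 li={n,s} lo={n,s}
  b2 li={n,s} lo={n,s}
  b3 li={n} lo={n,s}
  b4 li={n,s} lo={n,s}
  b5 li={n,s} lo={n,s}
  b6 li={n,s} lo={n,s}
  b7 li={n,s} lo={n,s}

Conflict graph:
  a↔{n,s}
  d↔{n,s}
  n↔{a,d,s,x}
  s↔{a,d,n,x}
  x↔{n,s}

Chromatic number:
  lower bound: {a,n,s} mutually conflict ⇒ χ ≥ 3
  assign a→R2 d→R2 n→R0 s→R1 x→R2 — no edge inside a register ⇒ χ ≤ 3
  χ = 3

Answer: 3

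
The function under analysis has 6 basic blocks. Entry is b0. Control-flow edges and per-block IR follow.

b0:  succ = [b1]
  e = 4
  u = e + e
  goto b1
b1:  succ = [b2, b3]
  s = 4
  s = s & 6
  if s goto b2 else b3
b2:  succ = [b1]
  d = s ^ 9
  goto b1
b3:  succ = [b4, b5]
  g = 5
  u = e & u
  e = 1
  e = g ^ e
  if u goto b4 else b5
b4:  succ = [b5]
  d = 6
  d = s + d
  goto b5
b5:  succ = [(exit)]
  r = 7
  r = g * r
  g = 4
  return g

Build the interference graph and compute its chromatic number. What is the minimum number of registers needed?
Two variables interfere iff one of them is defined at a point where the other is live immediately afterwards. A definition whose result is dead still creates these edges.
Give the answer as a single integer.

Per-block:
  b0: {e,u} / ∅
  b1: {s} / ∅
  b2: {d} / {s}
  b3: {e,g,u} / {e,u}
  b4: {d} / {s}
  b5: {g,r} / {g}

Live sets:
  b0: in=∅ out={e,u}
  b1: in={e,u} out={e,s,u}
  b2: in={e,s,u} out={e,u}
  b3: in={e,s,u} out={g,s}
  b4: in={g,s} out={g}
  b5: in={g} out=∅

Conflict graph:
  d↔{e,g,s,u}
  e↔{d,g,s,u}
  g↔{d,e,r,s,u}
  r↔{g}
  s↔{d,e,g,u}
  u↔{d,e,g,s}

Chromatic number:
  lower bound: {d,e,g,s,u} mutually conflict ⇒ χ ≥ 5
  5-colouring: c0={g}  c1={d,r}  c2={e}  c3={s}  c4={u}
  χ = 5

Answer: 5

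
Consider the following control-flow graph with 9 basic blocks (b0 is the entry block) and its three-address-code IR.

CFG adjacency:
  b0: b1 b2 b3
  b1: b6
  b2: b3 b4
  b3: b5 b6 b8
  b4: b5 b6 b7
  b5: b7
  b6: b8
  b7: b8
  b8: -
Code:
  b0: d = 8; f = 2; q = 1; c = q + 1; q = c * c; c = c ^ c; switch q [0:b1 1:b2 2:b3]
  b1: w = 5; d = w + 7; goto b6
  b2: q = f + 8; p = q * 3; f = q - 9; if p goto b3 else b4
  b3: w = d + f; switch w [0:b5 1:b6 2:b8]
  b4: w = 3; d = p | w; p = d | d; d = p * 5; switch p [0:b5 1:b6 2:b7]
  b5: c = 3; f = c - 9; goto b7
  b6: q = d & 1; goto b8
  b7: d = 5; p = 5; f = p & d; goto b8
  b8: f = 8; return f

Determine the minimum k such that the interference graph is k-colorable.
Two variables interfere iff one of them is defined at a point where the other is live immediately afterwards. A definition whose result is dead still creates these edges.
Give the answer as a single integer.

Answer: 4

Analysis:
Per-block:
  b0: def={c,d,f,q} ue=∅
  b1: def={d,w} ue=∅
  b2: def={f,p,q} ue={f}
  b3: def={w} ue={d,f}
  b4: def={d,p,w} ue={p}
  b5: def={c,f} ue=∅
  b6: def={q} ue={d}
  b7: def={d,f,p} ue=∅
  b8: def={f} ue=∅

Backward fixpoint:
  b0: in=∅ out={d,f}
  b1: in=∅ out={d}
  b2: in={d,f} out={d,f,p}
  b3: in={d,f} out={d}
  b4: in={p} out={d}
  b5: in=∅ out=∅
  b6: in={d} out=∅
  b7: in=∅ out=∅
  b8: in=∅ out=∅

Interference:
  c: {d,f,q}
  d: {c,f,p,q,w}
  f: {c,d,p,q}
  p: {d,f,q,w}
  q: {c,d,f,p}
  w: {d,p}

Colouring:
  clique {c,d,f,q} ⇒ need ≥ 4
  4-colouring: r0={d}  r1={f,w}  r2={c,p}  r3={q}
  χ = 4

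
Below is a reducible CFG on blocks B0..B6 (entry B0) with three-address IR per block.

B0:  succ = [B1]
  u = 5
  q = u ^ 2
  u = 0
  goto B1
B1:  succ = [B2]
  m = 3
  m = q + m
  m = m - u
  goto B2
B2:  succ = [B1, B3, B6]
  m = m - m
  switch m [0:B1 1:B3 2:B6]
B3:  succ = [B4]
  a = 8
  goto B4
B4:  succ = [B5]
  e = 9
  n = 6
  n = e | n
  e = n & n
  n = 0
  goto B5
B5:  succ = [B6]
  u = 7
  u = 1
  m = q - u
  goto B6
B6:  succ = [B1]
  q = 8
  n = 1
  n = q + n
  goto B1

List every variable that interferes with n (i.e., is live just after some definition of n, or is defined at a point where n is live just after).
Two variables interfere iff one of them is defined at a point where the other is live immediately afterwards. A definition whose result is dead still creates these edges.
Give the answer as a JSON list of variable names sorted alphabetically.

Answer: ["e", "q", "u"]

Analysis:
Per-block:
  B0: {q,u} / ∅
  B1: {m} / {q,u}
  B2: {m} / {m}
  B3: {a} / ∅
  B4: {e,n} / ∅
  B5: {m,u} / {q}
  B6: {n,q} / ∅

Backward fixpoint:
  B0: in=∅ out={q,u}
  B1: in={q,u} out={m,q,u}
  B2: in={m,q,u} out={q,u}
  B3: in={q} out={q}
  B4: in={q} out={q}
  B5: in={q} out={u}
  B6: in={u} out={q,u}

Interfere edges:
  a↔{q}
  e↔{n,q}
  m↔{q,u}
  n↔{e,q,u}
  q↔{a,e,m,n,u}
  u↔{m,n,q}

N(n) = ["e", "q", "u"]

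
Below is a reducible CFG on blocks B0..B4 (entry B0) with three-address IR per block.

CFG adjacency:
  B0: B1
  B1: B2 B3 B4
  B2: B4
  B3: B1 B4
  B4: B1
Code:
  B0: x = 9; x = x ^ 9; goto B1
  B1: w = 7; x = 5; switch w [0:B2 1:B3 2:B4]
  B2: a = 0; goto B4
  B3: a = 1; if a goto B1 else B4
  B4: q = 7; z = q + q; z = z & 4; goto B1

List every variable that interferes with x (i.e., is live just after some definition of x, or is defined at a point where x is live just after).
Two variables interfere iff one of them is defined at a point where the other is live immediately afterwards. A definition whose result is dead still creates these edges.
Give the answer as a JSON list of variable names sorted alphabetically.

Block summaries:
  B0 def {x} use ∅
  B1 def {w,x} use ∅
  B2 def {a} use ∅
  B3 def {a} use ∅
  B4 def {q,z} use ∅

Liveness:
  B0: in=∅ out=∅
  B1: in=∅ out=∅
  B2: in=∅ out=∅
  B3: in=∅ out=∅
  B4: in=∅ out=∅

Interference:
  a↔∅
  q↔∅
  w↔{x}
  x↔{w}
  z↔∅

N(x) = ["w"]

Answer: ["w"]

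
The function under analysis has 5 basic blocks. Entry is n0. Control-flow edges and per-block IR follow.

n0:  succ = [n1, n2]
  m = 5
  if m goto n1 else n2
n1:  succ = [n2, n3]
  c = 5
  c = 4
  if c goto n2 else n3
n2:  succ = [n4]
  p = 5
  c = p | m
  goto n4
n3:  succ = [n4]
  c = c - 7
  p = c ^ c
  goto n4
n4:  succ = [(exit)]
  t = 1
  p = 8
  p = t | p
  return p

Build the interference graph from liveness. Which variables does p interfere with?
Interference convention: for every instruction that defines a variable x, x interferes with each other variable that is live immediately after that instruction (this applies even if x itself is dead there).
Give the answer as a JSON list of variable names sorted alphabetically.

Block summaries:
  n0: def={m} ue=∅
  n1: def={c} ue=∅
  n2: def={c,p} ue={m}
  n3: def={c,p} ue={c}
  n4: def={p,t} ue=∅

Liveness:
  n0 li=∅ lo={m}
  n1 li={m} lo={c,m}
  n2 li={m} lo=∅
  n3 li={c} lo=∅
  n4 li=∅ lo=∅

Interference:
  c — {m}
  m — {c,p}
  p — {m,t}
  t — {p}

N(p) = ["m", "t"]

Answer: ["m", "t"]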